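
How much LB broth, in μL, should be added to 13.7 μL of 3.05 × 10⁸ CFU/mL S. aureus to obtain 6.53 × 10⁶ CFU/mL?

626 μL

V₂ = C₁V₁/C₂ = 3.05 × 10⁸ × 13.7 / 6.53 × 10⁶ = 640 μL.
Diluent to add = V₂ − V₁ = 640 − 13.7 = 626 μL.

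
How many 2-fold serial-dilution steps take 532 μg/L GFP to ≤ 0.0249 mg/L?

5

Need 2ⁿ ≥ 21.4, so n ≥ log(21.4)/log(2) = 4.42.
Minimum whole steps: n = 5.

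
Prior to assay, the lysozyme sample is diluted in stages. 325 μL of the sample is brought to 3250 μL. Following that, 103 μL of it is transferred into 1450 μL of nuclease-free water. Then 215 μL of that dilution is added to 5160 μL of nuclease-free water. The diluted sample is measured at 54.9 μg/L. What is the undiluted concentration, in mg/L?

207 mg/L

Overall dilution factor = 10 × 15.08 × 25 = 3769.
Original = 54.9 μg/L × 3769 = 2.07 × 10⁵ μg/L = 207 mg/L.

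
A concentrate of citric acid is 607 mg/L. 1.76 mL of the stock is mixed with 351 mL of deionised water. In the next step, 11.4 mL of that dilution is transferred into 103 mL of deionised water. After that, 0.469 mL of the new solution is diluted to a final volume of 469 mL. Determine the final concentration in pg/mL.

302 pg/mL

Overall dilution factor = 200.4 × 10.04 × 1000 = 2.01 × 10⁶.
607 mg/L / 2.01 × 10⁶ = 3.02 × 10⁻⁴ mg/L = 302 pg/mL.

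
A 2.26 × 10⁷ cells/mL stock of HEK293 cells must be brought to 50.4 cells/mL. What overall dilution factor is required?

4.48 × 10⁵

Factor = C₀/C_target = 2.26 × 10⁷ cells/mL / 50.4 cells/mL = 4.48 × 10⁵.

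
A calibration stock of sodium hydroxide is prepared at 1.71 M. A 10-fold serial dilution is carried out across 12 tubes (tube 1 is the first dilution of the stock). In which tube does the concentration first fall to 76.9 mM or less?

Tube n has concentration 1.71 M / 10ⁿ.
Need 10ⁿ ≥ 1.71 M / 76.9 mM = 22.2, so n ≥ 1.35.
First such tube: n = 2.

tube 2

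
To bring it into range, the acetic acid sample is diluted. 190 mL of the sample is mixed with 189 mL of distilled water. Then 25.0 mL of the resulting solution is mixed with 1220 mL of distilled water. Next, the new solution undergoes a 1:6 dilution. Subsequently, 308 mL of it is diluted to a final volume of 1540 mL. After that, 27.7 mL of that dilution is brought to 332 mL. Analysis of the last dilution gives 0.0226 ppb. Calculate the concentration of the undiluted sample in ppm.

Overall dilution factor = 1.995 × 49.80 × 6 × 5 × 11.99 = 3.57 × 10⁴.
Original = 0.0226 ppb × 3.57 × 10⁴ = 807 ppb = 0.807 ppm.

0.807 ppm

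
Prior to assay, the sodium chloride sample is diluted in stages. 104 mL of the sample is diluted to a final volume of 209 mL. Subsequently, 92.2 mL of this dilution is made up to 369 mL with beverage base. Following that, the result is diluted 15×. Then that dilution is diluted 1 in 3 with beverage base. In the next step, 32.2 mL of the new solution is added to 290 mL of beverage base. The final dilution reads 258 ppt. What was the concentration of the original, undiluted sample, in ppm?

0.934 ppm

Overall dilution factor = 2.010 × 4.002 × 15 × 3 × 10.01 = 3622.
Original = 258 ppt × 3622 = 9.34 × 10⁵ ppt = 0.934 ppm.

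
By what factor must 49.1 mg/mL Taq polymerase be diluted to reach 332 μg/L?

Factor = C₀/C_target = 49.1 mg/mL / 332 μg/L = 1.48 × 10⁵.

1.48 × 10⁵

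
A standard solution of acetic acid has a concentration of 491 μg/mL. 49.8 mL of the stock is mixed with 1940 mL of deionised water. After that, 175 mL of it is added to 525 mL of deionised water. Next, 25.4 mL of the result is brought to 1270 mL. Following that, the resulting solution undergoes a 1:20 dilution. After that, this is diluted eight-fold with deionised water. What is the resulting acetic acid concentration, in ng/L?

Overall dilution factor = 39.96 × 4 × 50 × 20 × 8 = 1.28 × 10⁶.
491 μg/mL / 1.28 × 10⁶ = 3.84 × 10⁻⁴ μg/mL = 384 ng/L.

384 ng/L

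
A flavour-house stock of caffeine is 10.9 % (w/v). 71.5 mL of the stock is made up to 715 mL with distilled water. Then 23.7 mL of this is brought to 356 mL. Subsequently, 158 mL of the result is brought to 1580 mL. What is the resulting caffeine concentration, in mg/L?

72.6 mg/L

Overall dilution factor = 10 × 15.02 × 10 = 1502.
10.9 % (w/v) / 1502 = 7.26 × 10⁻³ % (w/v) = 72.6 mg/L.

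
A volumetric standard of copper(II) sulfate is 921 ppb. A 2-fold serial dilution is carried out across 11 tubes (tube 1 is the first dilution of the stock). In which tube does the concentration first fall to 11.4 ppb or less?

Tube n has concentration 921 ppb / 2ⁿ.
Need 2ⁿ ≥ 921 ppb / 11.4 ppb = 80.8, so n ≥ 6.34.
First such tube: n = 7.

tube 7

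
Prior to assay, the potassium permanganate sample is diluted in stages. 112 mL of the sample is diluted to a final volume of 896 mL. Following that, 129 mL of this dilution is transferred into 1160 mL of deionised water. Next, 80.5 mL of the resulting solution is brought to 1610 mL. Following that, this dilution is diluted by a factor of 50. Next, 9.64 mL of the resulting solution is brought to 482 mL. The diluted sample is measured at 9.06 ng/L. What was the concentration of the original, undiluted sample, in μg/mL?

36.2 μg/mL

Overall dilution factor = 8 × 9.992 × 20 × 50 × 50 = 4.00 × 10⁶.
Original = 9.06 ng/L × 4.00 × 10⁶ = 3.62 × 10⁷ ng/L = 36.2 μg/mL.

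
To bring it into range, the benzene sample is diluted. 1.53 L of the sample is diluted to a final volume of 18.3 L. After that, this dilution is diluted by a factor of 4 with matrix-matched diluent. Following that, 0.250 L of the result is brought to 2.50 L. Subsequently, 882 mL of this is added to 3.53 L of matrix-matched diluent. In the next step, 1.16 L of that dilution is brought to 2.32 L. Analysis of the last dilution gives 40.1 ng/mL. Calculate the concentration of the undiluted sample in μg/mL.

192 μg/mL

Overall dilution factor = 11.96 × 4 × 10 × 5.002 × 2 = 4786.
Original = 40.1 ng/mL × 4786 = 1.92 × 10⁵ ng/mL = 192 μg/mL.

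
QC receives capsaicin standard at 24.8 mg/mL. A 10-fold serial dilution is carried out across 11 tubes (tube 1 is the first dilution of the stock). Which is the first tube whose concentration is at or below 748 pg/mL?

tube 8

Tube n has concentration 24.8 mg/mL / 10ⁿ.
Need 10ⁿ ≥ 24.8 mg/mL / 748 pg/mL = 3.32 × 10⁷, so n ≥ 7.52.
First such tube: n = 8.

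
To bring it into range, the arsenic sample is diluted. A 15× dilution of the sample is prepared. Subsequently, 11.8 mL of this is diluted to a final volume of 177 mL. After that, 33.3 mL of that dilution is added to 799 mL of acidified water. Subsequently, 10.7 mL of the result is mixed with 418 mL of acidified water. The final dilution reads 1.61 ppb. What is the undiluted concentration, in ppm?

363 ppm

Overall dilution factor = 15 × 15 × 24.99 × 40.07 = 2.25 × 10⁵.
Original = 1.61 ppb × 2.25 × 10⁵ = 3.63 × 10⁵ ppb = 363 ppm.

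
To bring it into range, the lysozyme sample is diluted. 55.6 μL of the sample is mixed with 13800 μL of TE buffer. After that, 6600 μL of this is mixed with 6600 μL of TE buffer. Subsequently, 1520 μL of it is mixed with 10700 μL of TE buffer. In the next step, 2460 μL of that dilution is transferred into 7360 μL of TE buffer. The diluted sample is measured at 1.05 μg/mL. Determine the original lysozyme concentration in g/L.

16.8 g/L

Overall dilution factor = 249.2 × 2 × 8.039 × 3.992 = 1.60 × 10⁴.
Original = 1.05 μg/mL × 1.60 × 10⁴ = 1.68 × 10⁴ μg/mL = 16.8 g/L.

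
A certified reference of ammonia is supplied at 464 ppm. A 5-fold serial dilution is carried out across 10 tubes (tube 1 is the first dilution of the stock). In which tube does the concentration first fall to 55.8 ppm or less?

tube 2

Tube n has concentration 464 ppm / 5ⁿ.
Need 5ⁿ ≥ 464 ppm / 55.8 ppm = 8.32, so n ≥ 1.32.
First such tube: n = 2.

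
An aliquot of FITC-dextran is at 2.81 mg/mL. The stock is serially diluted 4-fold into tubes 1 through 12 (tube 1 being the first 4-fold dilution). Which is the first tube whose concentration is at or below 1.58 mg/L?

Tube n has concentration 2.81 mg/mL / 4ⁿ.
Need 4ⁿ ≥ 2.81 mg/mL / 1.58 mg/L = 1778, so n ≥ 5.40.
First such tube: n = 6.

tube 6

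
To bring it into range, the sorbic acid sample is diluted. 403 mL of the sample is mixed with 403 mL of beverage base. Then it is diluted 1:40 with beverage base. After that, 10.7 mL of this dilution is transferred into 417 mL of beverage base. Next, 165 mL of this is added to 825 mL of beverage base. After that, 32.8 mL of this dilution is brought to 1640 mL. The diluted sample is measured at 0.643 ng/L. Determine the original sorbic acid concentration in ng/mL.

617 ng/mL

Overall dilution factor = 2 × 40 × 39.97 × 6 × 50 = 9.59 × 10⁵.
Original = 0.643 ng/L × 9.59 × 10⁵ = 6.17 × 10⁵ ng/L = 617 ng/mL.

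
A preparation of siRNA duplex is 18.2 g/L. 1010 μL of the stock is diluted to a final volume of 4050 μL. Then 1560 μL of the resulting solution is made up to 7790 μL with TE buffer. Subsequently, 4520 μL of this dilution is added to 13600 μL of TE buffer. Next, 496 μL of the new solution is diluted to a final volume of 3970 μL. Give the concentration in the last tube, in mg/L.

Overall dilution factor = 4.010 × 4.994 × 4.009 × 8.004 = 643.
18.2 g/L / 643 = 0.0283 g/L = 28.3 mg/L.

28.3 mg/L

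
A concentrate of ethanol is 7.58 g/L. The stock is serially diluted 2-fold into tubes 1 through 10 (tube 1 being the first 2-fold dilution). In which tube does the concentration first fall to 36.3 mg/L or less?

tube 8

Tube n has concentration 7.58 g/L / 2ⁿ.
Need 2ⁿ ≥ 7.58 g/L / 36.3 mg/L = 209, so n ≥ 7.71.
First such tube: n = 8.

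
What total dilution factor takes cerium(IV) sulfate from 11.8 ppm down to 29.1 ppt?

4.05 × 10⁵

Factor = C₀/C_target = 11.8 ppm / 29.1 ppt = 4.05 × 10⁵.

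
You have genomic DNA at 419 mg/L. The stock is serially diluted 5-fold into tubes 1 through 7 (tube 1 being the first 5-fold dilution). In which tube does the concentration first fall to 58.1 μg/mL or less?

Tube n has concentration 419 mg/L / 5ⁿ.
Need 5ⁿ ≥ 419 mg/L / 58.1 μg/mL = 7.21, so n ≥ 1.23.
First such tube: n = 2.

tube 2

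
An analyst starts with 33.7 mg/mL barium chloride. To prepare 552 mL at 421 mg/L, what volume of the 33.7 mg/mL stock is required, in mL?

6.90 mL

421 mg/L = 0.421 mg/mL.
V₁ = C₂V₂/C₁ = 0.421 × 552 / 33.7 = 6.90 mL.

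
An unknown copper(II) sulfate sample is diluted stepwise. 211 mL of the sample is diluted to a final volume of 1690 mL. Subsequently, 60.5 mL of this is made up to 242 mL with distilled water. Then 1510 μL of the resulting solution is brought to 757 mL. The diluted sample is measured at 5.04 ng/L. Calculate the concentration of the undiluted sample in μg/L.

80.9 μg/L

Overall dilution factor = 8.009 × 4 × 501.3 = 1.61 × 10⁴.
Original = 5.04 ng/L × 1.61 × 10⁴ = 8.09 × 10⁴ ng/L = 80.9 μg/L.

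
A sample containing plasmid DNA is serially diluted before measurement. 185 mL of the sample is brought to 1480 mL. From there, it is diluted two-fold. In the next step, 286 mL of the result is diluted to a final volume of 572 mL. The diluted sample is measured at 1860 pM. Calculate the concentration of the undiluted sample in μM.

0.0595 μM

Overall dilution factor = 8 × 2 × 2 = 32.0.
Original = 1860 pM × 32.0 = 5.95 × 10⁴ pM = 0.0595 μM.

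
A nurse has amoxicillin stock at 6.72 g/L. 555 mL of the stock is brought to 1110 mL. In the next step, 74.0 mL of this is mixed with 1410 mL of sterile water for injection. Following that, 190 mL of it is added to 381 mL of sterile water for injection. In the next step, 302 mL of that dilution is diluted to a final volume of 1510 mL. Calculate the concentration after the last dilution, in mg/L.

Overall dilution factor = 2 × 20.05 × 3.005 × 5 = 603.
6.72 g/L / 603 = 0.0112 g/L = 11.2 mg/L.

11.2 mg/L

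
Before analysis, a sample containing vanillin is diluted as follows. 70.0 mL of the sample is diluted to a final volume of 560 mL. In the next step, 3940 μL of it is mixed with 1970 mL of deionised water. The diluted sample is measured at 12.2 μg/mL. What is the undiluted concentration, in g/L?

48.9 g/L

Overall dilution factor = 8 × 501 = 4008.
Original = 12.2 μg/mL × 4008 = 4.89 × 10⁴ μg/mL = 48.9 g/L.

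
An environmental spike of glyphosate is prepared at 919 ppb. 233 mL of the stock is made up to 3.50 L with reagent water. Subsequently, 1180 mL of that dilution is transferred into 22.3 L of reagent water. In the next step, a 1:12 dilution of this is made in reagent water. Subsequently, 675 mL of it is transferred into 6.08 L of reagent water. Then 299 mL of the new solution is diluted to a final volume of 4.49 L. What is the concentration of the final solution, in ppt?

Overall dilution factor = 15.02 × 19.90 × 12 × 10.01 × 15.02 = 5.39 × 10⁵.
919 ppb / 5.39 × 10⁵ = 1.70 × 10⁻³ ppb = 1.70 ppt.

1.70 ppt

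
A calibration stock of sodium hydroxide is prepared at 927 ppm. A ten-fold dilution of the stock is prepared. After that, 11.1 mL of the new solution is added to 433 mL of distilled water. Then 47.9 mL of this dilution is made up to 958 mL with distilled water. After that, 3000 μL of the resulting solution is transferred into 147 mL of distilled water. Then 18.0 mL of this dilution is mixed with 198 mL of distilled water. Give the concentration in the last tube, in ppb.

0.193 ppb

Overall dilution factor = 10 × 40.01 × 20 × 50 × 12 = 4.80 × 10⁶.
927 ppm / 4.80 × 10⁶ = 1.93 × 10⁻⁴ ppm = 0.193 ppb.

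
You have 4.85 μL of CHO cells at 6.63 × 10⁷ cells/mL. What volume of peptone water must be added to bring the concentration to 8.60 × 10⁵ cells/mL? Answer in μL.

369 μL

V₂ = C₁V₁/C₂ = 6.63 × 10⁷ × 4.85 / 8.60 × 10⁵ = 374 μL.
Diluent to add = V₂ − V₁ = 374 − 4.85 = 369 μL.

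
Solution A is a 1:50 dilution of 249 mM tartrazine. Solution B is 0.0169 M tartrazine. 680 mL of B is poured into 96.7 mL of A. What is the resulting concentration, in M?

0.0154 M

C_A = 249 mM / 50 = 4.98 mM.
C_B = 0.0169 M = 16.9 mM.
C_mix = (C_A·V_A + C_B·V_B)/(V_A + V_B) = (4.98×96.7 + 16.9×680) / 776.7 = 15.4 mM = 0.0154 M.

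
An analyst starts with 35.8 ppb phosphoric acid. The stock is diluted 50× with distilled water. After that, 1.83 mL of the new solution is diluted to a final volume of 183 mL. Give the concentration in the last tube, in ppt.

Overall dilution factor = 50 × 100 = 5000.
35.8 ppb / 5000 = 7.16 × 10⁻³ ppb = 7.16 ppt.

7.16 ppt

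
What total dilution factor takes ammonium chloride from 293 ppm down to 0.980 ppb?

Factor = C₀/C_target = 293 ppm / 0.980 ppb = 2.99 × 10⁵.

2.99 × 10⁵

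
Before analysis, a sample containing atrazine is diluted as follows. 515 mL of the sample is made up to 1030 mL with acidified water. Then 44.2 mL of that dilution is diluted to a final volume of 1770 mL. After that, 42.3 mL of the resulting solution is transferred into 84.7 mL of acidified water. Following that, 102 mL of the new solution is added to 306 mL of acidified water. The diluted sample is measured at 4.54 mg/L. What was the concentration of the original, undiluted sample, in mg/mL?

Overall dilution factor = 2 × 40.05 × 3.002 × 4 = 962.
Original = 4.54 mg/L × 962 = 4367 mg/L = 4.37 mg/mL.

4.37 mg/mL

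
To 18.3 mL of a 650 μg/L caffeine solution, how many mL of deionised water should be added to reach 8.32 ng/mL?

1410 mL

8.32 ng/mL = 8.32 μg/L.
V₂ = C₁V₁/C₂ = 650 × 18.3 / 8.32 = 1430 mL.
Diluent to add = V₂ − V₁ = 1430 − 18.3 = 1410 mL.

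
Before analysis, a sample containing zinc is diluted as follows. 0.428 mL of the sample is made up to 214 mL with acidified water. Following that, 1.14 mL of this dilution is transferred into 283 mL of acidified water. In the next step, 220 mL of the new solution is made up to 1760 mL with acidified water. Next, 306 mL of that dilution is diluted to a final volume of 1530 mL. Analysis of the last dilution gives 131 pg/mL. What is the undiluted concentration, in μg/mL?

653 μg/mL

Overall dilution factor = 500 × 249.2 × 8 × 5 = 4.98 × 10⁶.
Original = 131 pg/mL × 4.98 × 10⁶ = 6.53 × 10⁸ pg/mL = 653 μg/mL.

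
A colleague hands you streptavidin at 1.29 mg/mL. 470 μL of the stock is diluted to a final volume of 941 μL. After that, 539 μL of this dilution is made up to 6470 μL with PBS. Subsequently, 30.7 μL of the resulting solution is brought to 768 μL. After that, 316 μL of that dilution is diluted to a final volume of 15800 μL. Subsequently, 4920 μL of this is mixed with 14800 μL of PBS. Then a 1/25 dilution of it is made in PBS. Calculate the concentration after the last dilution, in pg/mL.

Overall dilution factor = 2.002 × 12.00 × 25.02 × 50 × 4.008 × 25 = 3.01 × 10⁶.
1.29 mg/mL / 3.01 × 10⁶ = 4.28 × 10⁻⁷ mg/mL = 428 pg/mL.

428 pg/mL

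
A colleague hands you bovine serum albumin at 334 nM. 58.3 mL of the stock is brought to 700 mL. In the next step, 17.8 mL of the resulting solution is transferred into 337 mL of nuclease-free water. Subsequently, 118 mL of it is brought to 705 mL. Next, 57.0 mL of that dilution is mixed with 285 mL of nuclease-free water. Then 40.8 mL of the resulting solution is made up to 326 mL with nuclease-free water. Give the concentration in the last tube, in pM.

Overall dilution factor = 12.01 × 19.93 × 5.975 × 6 × 7.990 = 6.86 × 10⁴.
334 nM / 6.86 × 10⁴ = 4.87 × 10⁻³ nM = 4.87 pM.

4.87 pM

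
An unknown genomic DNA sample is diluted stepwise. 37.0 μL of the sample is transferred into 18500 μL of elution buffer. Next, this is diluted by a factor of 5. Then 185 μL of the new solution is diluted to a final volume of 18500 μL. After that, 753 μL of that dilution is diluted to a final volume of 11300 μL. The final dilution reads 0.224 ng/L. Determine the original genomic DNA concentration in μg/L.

Overall dilution factor = 501 × 5 × 100 × 15.01 = 3.76 × 10⁶.
Original = 0.224 ng/L × 3.76 × 10⁶ = 8.42 × 10⁵ ng/L = 842 μg/L.

842 μg/L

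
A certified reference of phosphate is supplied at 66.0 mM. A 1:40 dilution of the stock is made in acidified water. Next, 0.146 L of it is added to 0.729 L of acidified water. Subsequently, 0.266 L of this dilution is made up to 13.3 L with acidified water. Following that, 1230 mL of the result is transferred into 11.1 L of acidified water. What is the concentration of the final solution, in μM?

0.549 μM

Overall dilution factor = 40 × 5.993 × 50 × 10.02 = 1.20 × 10⁵.
66.0 mM / 1.20 × 10⁵ = 5.49 × 10⁻⁴ mM = 0.549 μM.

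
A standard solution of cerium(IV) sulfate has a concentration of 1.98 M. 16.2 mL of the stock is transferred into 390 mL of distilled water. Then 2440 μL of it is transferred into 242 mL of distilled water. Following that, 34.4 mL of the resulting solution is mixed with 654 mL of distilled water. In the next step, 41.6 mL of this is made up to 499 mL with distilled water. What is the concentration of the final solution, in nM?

Overall dilution factor = 25.07 × 100.2 × 20.01 × 12.00 = 6.03 × 10⁵.
1.98 M / 6.03 × 10⁵ = 3.28 × 10⁻⁶ M = 3280 nM.

3280 nM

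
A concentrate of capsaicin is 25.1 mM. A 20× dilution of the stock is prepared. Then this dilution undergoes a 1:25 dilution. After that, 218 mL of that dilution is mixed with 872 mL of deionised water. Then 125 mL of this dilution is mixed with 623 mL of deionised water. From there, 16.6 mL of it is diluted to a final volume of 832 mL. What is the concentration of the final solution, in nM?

Overall dilution factor = 20 × 25 × 5 × 5.984 × 50.12 = 7.50 × 10⁵.
25.1 mM / 7.50 × 10⁵ = 3.35 × 10⁻⁵ mM = 33.5 nM.

33.5 nM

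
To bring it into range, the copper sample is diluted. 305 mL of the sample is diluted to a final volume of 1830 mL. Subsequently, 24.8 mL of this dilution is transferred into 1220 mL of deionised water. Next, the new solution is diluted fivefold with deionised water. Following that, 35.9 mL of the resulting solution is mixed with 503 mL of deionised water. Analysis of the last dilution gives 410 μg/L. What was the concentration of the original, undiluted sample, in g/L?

Overall dilution factor = 6 × 50.19 × 5 × 15.01 = 2.26 × 10⁴.
Original = 410 μg/L × 2.26 × 10⁴ = 9.27 × 10⁶ μg/L = 9.27 g/L.

9.27 g/L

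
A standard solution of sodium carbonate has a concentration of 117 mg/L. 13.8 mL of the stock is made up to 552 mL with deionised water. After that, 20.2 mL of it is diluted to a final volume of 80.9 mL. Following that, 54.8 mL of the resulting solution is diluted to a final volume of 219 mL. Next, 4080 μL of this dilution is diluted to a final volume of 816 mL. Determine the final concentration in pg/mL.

Overall dilution factor = 40 × 4.005 × 3.996 × 200 = 1.28 × 10⁵.
117 mg/L / 1.28 × 10⁵ = 9.14 × 10⁻⁴ mg/L = 914 pg/mL.

914 pg/mL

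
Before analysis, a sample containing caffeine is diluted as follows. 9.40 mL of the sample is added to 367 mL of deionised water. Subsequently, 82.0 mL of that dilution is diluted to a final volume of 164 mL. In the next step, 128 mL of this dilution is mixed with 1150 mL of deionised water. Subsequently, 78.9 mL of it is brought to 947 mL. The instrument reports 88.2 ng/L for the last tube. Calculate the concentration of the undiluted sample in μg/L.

Overall dilution factor = 40.04 × 2 × 9.984 × 12.00 = 9597.
Original = 88.2 ng/L × 9597 = 8.46 × 10⁵ ng/L = 846 μg/L.

846 μg/L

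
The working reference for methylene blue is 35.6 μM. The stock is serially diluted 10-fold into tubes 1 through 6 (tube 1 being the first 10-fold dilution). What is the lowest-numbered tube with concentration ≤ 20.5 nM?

tube 4

Tube n has concentration 35.6 μM / 10ⁿ.
Need 10ⁿ ≥ 35.6 μM / 20.5 nM = 1737, so n ≥ 3.24.
First such tube: n = 4.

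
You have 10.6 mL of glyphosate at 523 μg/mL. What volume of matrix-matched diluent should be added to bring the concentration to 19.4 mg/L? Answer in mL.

19.4 mg/L = 19.4 μg/mL.
V₂ = C₁V₁/C₂ = 523 × 10.6 / 19.4 = 286 mL.
Diluent to add = V₂ − V₁ = 286 − 10.6 = 275 mL.

275 mL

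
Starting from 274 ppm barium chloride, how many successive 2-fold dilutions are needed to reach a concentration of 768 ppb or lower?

9

Need 2ⁿ ≥ 357, so n ≥ log(357)/log(2) = 8.48.
Minimum whole steps: n = 9.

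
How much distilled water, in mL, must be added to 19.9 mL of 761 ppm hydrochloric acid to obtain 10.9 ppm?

V₂ = C₁V₁/C₂ = 761 × 19.9 / 10.9 = 1389 mL.
Diluent to add = V₂ − V₁ = 1389 − 19.9 = 1370 mL.

1370 mL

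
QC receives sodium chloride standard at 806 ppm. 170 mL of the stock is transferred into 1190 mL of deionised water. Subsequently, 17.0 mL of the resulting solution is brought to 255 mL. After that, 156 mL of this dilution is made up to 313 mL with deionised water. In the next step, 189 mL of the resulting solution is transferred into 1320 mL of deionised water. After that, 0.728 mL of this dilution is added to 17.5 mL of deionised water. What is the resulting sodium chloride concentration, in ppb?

Overall dilution factor = 8 × 15 × 2.006 × 7.984 × 25.04 = 4.81 × 10⁴.
806 ppm / 4.81 × 10⁴ = 0.0167 ppm = 16.7 ppb.

16.7 ppb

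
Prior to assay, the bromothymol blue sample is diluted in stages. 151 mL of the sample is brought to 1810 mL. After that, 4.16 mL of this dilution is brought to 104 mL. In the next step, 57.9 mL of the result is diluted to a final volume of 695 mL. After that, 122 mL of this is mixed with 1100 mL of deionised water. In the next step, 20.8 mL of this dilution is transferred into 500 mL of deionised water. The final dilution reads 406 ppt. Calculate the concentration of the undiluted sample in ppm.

Overall dilution factor = 11.99 × 25 × 12.00 × 10.02 × 25.04 = 9.02 × 10⁵.
Original = 406 ppt × 9.02 × 10⁵ = 3.66 × 10⁸ ppt = 366 ppm.

366 ppm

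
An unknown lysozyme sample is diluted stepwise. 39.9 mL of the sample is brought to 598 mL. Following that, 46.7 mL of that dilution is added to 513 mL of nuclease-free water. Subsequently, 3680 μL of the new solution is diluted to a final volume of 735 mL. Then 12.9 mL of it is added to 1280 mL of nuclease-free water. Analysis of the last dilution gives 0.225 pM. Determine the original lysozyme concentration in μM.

Overall dilution factor = 14.99 × 11.99 × 199.7 × 100.2 = 3.60 × 10⁶.
Original = 0.225 pM × 3.60 × 10⁶ = 8.09 × 10⁵ pM = 0.809 μM.

0.809 μM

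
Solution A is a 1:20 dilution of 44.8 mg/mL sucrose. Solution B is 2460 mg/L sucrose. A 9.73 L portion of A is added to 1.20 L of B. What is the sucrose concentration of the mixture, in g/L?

2.26 g/L

C_A = 44.8 mg/mL / 20 = 2.24 mg/mL.
C_B = 2460 mg/L = 2.46 mg/mL.
C_mix = (C_A·V_A + C_B·V_B)/(V_A + V_B) = (2.24×9.73 + 2.46×1.20) / 10.93 = 2.26 mg/mL = 2.26 g/L.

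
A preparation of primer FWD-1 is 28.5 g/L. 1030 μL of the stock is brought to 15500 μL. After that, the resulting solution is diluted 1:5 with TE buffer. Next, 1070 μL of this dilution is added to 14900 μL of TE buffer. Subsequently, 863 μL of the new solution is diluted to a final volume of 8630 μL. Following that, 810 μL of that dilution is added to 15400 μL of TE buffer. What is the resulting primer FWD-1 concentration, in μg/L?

Overall dilution factor = 15.05 × 5 × 14.93 × 10 × 20.01 = 2.25 × 10⁵.
28.5 g/L / 2.25 × 10⁵ = 1.27 × 10⁻⁴ g/L = 127 μg/L.

127 μg/L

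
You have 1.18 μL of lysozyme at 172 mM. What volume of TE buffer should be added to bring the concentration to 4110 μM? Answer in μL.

48.2 μL

4110 μM = 4.11 mM.
V₂ = C₁V₁/C₂ = 172 × 1.18 / 4.11 = 49.4 μL.
Diluent to add = V₂ − V₁ = 49.4 − 1.18 = 48.2 μL.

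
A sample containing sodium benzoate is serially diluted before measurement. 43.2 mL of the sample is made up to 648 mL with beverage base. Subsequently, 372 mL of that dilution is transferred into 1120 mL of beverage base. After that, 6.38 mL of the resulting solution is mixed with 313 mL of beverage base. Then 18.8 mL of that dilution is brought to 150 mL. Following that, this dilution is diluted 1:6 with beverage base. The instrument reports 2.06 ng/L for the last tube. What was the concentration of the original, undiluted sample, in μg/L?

Overall dilution factor = 15 × 4.011 × 50.06 × 7.979 × 6 = 1.44 × 10⁵.
Original = 2.06 ng/L × 1.44 × 10⁵ = 2.97 × 10⁵ ng/L = 297 μg/L.

297 μg/L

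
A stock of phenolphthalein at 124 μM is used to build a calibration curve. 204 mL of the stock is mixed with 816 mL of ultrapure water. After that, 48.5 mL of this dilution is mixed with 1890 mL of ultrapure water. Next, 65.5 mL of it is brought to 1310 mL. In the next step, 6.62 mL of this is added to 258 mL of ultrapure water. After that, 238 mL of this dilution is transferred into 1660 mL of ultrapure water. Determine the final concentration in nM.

Overall dilution factor = 5 × 39.97 × 20 × 39.97 × 7.975 = 1.27 × 10⁶.
124 μM / 1.27 × 10⁶ = 9.73 × 10⁻⁵ μM = 0.0973 nM.

0.0973 nM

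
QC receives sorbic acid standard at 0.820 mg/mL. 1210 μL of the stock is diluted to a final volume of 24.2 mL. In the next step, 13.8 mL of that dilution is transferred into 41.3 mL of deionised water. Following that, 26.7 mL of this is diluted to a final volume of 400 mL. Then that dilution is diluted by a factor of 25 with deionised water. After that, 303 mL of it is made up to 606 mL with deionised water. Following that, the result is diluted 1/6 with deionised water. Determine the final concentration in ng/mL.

2.28 ng/mL

Overall dilution factor = 20 × 3.993 × 14.98 × 25 × 2 × 6 = 3.59 × 10⁵.
0.820 mg/mL / 3.59 × 10⁵ = 2.28 × 10⁻⁶ mg/mL = 2.28 ng/mL.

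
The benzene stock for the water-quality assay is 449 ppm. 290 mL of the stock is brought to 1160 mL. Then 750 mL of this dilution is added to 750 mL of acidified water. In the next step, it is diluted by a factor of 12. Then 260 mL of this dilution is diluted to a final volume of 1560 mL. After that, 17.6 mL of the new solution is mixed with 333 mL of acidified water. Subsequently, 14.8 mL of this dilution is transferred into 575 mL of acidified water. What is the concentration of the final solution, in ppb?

Overall dilution factor = 4 × 2 × 12 × 6 × 19.92 × 39.85 = 4.57 × 10⁵.
449 ppm / 4.57 × 10⁵ = 9.82 × 10⁻⁴ ppm = 0.982 ppb.

0.982 ppb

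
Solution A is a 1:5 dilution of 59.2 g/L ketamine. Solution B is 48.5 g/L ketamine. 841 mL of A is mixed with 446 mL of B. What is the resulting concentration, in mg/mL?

24.5 mg/mL

C_A = 59.2 g/L / 5 = 11.8 g/L.
C_mix = (C_A·V_A + C_B·V_B)/(V_A + V_B) = (11.8×841 + 48.5×446) / 1287 = 24.5 g/L = 24.5 mg/mL.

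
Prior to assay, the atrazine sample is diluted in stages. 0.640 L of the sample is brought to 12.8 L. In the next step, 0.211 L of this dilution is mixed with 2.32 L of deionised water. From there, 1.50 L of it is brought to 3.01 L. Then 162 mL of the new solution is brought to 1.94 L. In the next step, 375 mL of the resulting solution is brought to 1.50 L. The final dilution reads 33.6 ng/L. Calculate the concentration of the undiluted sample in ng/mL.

775 ng/mL

Overall dilution factor = 20 × 12.00 × 2.007 × 11.98 × 4 = 2.31 × 10⁴.
Original = 33.6 ng/L × 2.31 × 10⁴ = 7.75 × 10⁵ ng/L = 775 ng/mL.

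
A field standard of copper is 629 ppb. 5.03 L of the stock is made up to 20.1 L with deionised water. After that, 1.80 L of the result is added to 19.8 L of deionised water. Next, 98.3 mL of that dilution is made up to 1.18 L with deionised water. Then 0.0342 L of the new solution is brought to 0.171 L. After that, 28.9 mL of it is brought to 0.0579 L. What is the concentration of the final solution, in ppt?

109 ppt

Overall dilution factor = 3.996 × 12 × 12.00 × 5 × 2.003 = 5766.
629 ppb / 5766 = 0.109 ppb = 109 ppt.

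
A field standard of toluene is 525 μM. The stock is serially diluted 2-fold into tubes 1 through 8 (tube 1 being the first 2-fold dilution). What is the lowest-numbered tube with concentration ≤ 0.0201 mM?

Tube n has concentration 525 μM / 2ⁿ.
Need 2ⁿ ≥ 525 μM / 0.0201 mM = 26.1, so n ≥ 4.71.
First such tube: n = 5.

tube 5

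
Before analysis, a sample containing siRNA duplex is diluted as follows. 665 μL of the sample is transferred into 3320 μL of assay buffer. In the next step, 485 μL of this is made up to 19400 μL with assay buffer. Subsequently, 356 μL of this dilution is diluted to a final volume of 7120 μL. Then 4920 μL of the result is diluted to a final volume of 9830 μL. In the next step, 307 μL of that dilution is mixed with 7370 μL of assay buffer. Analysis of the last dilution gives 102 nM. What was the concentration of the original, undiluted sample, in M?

0.0244 M

Overall dilution factor = 5.992 × 40 × 20 × 1.998 × 25.01 = 2.40 × 10⁵.
Original = 102 nM × 2.40 × 10⁵ = 2.44 × 10⁷ nM = 0.0244 M.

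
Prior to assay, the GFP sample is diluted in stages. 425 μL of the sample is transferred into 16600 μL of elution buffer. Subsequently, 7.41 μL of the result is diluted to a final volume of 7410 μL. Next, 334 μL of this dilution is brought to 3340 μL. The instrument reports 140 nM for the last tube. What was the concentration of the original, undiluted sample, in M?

0.0561 M

Overall dilution factor = 40.06 × 1000 × 10 = 4.01 × 10⁵.
Original = 140 nM × 4.01 × 10⁵ = 5.61 × 10⁷ nM = 0.0561 M.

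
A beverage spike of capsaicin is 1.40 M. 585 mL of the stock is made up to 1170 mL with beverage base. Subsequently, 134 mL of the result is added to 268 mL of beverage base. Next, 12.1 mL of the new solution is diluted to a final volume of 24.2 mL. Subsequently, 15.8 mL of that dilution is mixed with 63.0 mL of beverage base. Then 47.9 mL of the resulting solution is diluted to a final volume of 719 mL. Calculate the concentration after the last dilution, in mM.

1.56 mM

Overall dilution factor = 2 × 3 × 2 × 4.987 × 15.01 = 898.
1.40 M / 898 = 1.56 × 10⁻³ M = 1.56 mM.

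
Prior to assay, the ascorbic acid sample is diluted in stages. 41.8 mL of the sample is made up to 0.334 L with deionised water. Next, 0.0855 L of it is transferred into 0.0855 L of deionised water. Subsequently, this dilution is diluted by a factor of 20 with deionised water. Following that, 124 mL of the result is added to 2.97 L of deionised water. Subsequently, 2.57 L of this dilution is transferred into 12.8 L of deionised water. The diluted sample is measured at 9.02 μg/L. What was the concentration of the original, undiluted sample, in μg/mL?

430 μg/mL

Overall dilution factor = 7.990 × 2 × 20 × 24.95 × 5.981 = 4.77 × 10⁴.
Original = 9.02 μg/L × 4.77 × 10⁴ = 4.30 × 10⁵ μg/L = 430 μg/mL.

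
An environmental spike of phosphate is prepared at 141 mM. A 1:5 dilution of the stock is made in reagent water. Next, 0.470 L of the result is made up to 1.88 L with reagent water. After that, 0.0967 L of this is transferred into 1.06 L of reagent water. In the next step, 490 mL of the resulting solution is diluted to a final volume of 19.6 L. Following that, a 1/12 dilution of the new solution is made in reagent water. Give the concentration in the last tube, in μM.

Overall dilution factor = 5 × 4 × 11.96 × 40 × 12 = 1.15 × 10⁵.
141 mM / 1.15 × 10⁵ = 1.23 × 10⁻³ mM = 1.23 μM.

1.23 μM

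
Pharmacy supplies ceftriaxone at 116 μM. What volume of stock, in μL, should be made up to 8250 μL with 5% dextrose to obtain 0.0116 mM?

0.0116 mM = 11.6 μM.
V₁ = C₂V₂/C₁ = 11.6 × 8250 / 116 = 825 μL.

825 μL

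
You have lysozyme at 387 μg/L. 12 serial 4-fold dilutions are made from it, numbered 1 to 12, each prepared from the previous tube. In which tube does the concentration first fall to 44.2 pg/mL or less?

tube 7

Tube n has concentration 387 μg/L / 4ⁿ.
Need 4ⁿ ≥ 387 μg/L / 44.2 pg/mL = 8756, so n ≥ 6.55.
First such tube: n = 7.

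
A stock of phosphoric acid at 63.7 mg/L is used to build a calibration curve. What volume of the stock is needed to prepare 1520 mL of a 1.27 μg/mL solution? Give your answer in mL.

1.27 μg/mL = 1.27 mg/L.
V₁ = C₂V₂/C₁ = 1.27 × 1520 / 63.7 = 30.3 mL.

30.3 mL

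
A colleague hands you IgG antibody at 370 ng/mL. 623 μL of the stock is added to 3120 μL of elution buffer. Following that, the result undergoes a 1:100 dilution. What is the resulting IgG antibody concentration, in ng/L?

616 ng/L

Overall dilution factor = 6.008 × 100 = 601.
370 ng/mL / 601 = 0.616 ng/mL = 616 ng/L.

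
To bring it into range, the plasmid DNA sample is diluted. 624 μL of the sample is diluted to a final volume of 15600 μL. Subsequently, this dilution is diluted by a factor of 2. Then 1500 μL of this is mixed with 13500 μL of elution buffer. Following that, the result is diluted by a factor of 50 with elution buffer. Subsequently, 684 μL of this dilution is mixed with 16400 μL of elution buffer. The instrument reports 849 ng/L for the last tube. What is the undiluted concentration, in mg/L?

Overall dilution factor = 25 × 2 × 10 × 50 × 24.98 = 6.24 × 10⁵.
Original = 849 ng/L × 6.24 × 10⁵ = 5.30 × 10⁸ ng/L = 530 mg/L.

530 mg/L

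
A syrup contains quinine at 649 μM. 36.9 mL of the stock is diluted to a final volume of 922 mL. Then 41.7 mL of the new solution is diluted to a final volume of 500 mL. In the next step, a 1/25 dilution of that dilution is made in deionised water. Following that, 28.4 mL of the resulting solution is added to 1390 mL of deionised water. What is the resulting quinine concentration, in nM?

Overall dilution factor = 24.99 × 11.99 × 25 × 49.94 = 3.74 × 10⁵.
649 μM / 3.74 × 10⁵ = 1.73 × 10⁻³ μM = 1.73 nM.

1.73 nM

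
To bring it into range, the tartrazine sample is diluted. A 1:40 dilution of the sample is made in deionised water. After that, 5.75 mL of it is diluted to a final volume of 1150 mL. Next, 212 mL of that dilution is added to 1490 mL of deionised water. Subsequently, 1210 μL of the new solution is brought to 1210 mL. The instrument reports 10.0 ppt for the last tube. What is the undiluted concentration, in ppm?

Overall dilution factor = 40 × 200 × 8.028 × 1000 = 6.42 × 10⁷.
Original = 10.0 ppt × 6.42 × 10⁷ = 6.42 × 10⁸ ppt = 642 ppm.

642 ppm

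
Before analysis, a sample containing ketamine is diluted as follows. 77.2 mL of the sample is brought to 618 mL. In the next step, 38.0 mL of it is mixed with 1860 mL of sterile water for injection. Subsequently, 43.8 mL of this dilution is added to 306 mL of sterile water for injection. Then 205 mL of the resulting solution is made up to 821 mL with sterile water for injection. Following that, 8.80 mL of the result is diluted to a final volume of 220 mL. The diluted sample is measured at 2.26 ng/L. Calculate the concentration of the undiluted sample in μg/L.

Overall dilution factor = 8.005 × 49.95 × 7.986 × 4.005 × 25 = 3.20 × 10⁵.
Original = 2.26 ng/L × 3.20 × 10⁵ = 7.23 × 10⁵ ng/L = 723 μg/L.

723 μg/L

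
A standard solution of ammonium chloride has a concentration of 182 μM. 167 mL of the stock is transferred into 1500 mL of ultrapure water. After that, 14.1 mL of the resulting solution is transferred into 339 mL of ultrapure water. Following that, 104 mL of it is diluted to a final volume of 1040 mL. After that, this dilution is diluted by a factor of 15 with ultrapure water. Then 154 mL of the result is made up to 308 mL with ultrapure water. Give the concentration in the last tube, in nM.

Overall dilution factor = 9.982 × 25.04 × 10 × 15 × 2 = 7.50 × 10⁴.
182 μM / 7.50 × 10⁴ = 2.43 × 10⁻³ μM = 2.43 nM.

2.43 nM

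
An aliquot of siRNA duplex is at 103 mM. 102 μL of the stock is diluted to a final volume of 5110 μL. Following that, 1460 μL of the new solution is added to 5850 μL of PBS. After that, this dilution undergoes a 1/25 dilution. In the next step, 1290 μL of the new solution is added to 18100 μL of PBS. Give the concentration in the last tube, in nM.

1090 nM

Overall dilution factor = 50.10 × 5.007 × 25 × 15.03 = 9.43 × 10⁴.
103 mM / 9.43 × 10⁴ = 1.09 × 10⁻³ mM = 1090 nM.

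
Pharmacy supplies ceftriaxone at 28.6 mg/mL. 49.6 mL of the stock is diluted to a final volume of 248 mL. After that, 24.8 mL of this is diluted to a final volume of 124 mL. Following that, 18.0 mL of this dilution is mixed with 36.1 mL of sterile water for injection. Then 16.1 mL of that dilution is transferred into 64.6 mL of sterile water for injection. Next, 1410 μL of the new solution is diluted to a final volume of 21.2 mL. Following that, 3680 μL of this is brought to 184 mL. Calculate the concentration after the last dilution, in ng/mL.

Overall dilution factor = 5 × 5 × 3.006 × 5.012 × 15.04 × 50 = 2.83 × 10⁵.
28.6 mg/mL / 2.83 × 10⁵ = 1.01 × 10⁻⁴ mg/mL = 101 ng/mL.

101 ng/mL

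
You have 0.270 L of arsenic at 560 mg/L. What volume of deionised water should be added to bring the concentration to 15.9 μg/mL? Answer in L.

15.9 μg/mL = 15.9 mg/L.
V₂ = C₁V₁/C₂ = 560 × 0.270 / 15.9 = 9.51 L.
Diluent to add = V₂ − V₁ = 9.51 − 0.270 = 9.24 L.

9.24 L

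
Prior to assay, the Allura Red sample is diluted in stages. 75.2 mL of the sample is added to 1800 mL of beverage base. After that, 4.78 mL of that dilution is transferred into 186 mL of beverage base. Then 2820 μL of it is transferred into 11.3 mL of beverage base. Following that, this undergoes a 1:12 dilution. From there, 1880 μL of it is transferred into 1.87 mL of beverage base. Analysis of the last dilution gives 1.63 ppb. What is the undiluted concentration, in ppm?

Overall dilution factor = 24.94 × 39.91 × 5.007 × 12 × 1.995 = 1.19 × 10⁵.
Original = 1.63 ppb × 1.19 × 10⁵ = 1.94 × 10⁵ ppb = 194 ppm.

194 ppm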